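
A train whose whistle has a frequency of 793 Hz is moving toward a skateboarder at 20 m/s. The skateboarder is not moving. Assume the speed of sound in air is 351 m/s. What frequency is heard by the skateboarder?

841 Hz

Only the source moves, toward the listener, so f' = f · v/(v − v_s).
f' = 793 × 351/(351 − 20) = 793 × 351/331 ≈ 841 Hz.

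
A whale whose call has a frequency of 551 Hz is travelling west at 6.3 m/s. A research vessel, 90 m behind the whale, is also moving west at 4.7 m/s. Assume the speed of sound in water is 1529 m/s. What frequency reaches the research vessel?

The research vessel is behind, so the whale is moving away from it while the research vessel is moving toward the whale.
With source receding and observer approaching, f' = f · (v + v_o)/(v + v_s).
f' = 551 × (1529 + 4.7)/(1529 + 6.3) = 551 × 1533.7/1535.3 ≈ 550 Hz.

550 Hz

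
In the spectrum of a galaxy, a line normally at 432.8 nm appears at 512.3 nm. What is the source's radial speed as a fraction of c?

λ'/λ₀ = 1.1837 > 1 (redshift), so the source is receding.
λ'/λ₀ = √((1 + β)/(1 − β)) for a receding source ⇒ β = (r² − 1)/(r² + 1) with r = λ'/λ₀.
β = (1.4011 − 1)/(1.4011 + 1) ≈ 0.167.

0.167c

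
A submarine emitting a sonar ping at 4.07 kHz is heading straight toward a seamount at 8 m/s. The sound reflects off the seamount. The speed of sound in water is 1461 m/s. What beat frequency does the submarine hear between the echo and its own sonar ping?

The seamount receives the sound from a moving source: f₁ = f₀ · v/(v − v_e) = 4.07 × 1461/1453 ≈ 4.0924 kHz.
On the return leg the submarine is a moving observer: f₂ = f₁ · (v + v_e)/v = 4.0924 × 1469/1461 ≈ 4.1148 kHz.
Beat against the emitted tone (with f₀ = 4070 Hz): |f₂ − f₀| = 2v_e·f₀/(v − v_e) = 2 × 8 × 4070/1453 ≈ 44.8 Hz.

44.8 Hz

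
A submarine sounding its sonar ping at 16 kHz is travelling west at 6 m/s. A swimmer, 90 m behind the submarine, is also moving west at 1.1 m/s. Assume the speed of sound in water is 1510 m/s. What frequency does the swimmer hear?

15.95 kHz

The swimmer is behind, so the submarine is moving away from it while the swimmer is moving toward the submarine.
With source receding and observer approaching, f' = f · (v + v_o)/(v + v_s).
f' = 16 × (1510 + 1.1)/(1510 + 6) = 16 × 1511.1/1516 ≈ 15.95 kHz.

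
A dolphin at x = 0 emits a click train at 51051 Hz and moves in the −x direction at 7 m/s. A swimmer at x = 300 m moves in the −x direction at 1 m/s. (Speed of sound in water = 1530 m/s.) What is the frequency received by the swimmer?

50852 Hz

The observer lies on the +x side, so the source is heading away from the observer and the observer is heading toward the source.
Both move, so f' = f · (v + v_o)/(v + v_s).
f' = 51051 × (1530 + 1)/(1530 + 7) = 51051 × 1531/1537 ≈ 50852 Hz.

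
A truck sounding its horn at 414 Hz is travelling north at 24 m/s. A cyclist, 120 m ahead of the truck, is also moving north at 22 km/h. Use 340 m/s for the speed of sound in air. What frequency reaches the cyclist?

437 Hz

22 km/h = 6.111 m/s.
The cyclist is ahead, so the truck is moving toward it while the cyclist is moving away from the truck.
General Doppler shift: f' = f · (v − v_o)/(v − v_s).
f' = 414 × (340 − 6.111)/(340 − 24) = 414 × 333.89/316 ≈ 437 Hz.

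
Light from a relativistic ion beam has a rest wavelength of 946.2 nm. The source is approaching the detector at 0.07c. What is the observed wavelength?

Relativistic Doppler for wavelength: λ' = λ₀ · √((1 − β)/(1 + β)).
λ' = 946.2 × √(0.9300/1.0700) = 946.2 × 0.93229 ≈ 882.1 nm.

882.1 nm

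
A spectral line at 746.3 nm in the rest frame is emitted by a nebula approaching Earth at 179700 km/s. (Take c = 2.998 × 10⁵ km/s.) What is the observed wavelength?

373.5 nm

β = v/c = 179700/299800 = 0.5994.
Relativistic Doppler for wavelength: λ' = λ₀ · √((1 − β)/(1 + β)).
λ' = 746.3 × √(0.4006/1.5994) = 746.3 × 0.50047 ≈ 373.5 nm.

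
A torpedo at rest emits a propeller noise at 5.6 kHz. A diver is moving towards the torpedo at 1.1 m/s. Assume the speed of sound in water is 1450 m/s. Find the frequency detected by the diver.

Moving observer, stationary source: f' = f · (v + v_o)/v.
f' = 5.6 × (1450 + 1.1)/1450 = 5.6 × 1451.1/1450 ≈ 5.60 kHz.

5.60 kHz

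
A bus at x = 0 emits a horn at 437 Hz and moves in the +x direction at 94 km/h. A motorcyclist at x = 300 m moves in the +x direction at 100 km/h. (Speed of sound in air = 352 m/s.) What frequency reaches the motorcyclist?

435 Hz

94 km/h = 26.11 m/s; 100 km/h = 27.78 m/s.
The observer lies on the +x side, so the source is heading toward the observer and the observer is heading away from the source.
Both move, so f' = f · (v − v_o)/(v − v_s).
f' = 437 × (352 − 27.78)/(352 − 26.11) = 437 × 324.22/325.89 ≈ 435 Hz.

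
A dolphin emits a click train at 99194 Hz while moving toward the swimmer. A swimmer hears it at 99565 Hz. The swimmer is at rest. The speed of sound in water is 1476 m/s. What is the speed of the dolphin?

f' = f · v/(v − v_s) ⇒ v_s = v · |1 − f/f'|.
v_s = 1476 × |1 − 99194/99565| = 1476 × 0.003726 ≈ 5.5 m/s.

5.5 m/s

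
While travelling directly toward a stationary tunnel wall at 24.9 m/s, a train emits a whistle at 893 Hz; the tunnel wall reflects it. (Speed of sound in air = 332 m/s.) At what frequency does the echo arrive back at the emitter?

1038 Hz

The tunnel wall receives the sound from a moving source: f₁ = f₀ · v/(v − v_e) = 893 × 332/307.1 ≈ 965 Hz.
On the return leg the train is a moving observer: f₂ = f₁ · (v + v_e)/v = 965 × 356.9/332 ≈ 1038 Hz.
Equivalently f₂ = f₀ · (v + v_e)/(v − v_e).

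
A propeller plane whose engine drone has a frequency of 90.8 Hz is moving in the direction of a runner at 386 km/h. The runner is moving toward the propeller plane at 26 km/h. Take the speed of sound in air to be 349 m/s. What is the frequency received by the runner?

134 Hz

386 km/h = 107.2 m/s; 26 km/h = 7.222 m/s.
Both move, so f' = f · (v + v_o)/(v − v_s).
f' = 90.8 × (349 + 7.222)/(349 − 107.2) = 90.8 × 356.22/241.78 ≈ 134 Hz.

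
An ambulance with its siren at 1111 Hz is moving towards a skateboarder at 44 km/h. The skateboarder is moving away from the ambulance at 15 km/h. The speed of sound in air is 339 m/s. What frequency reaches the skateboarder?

44 km/h = 12.22 m/s; 15 km/h = 4.167 m/s.
Both move, so f' = f · (v − v_o)/(v − v_s).
f' = 1111 × (339 − 4.167)/(339 − 12.22) = 1111 × 334.83/326.78 ≈ 1138 Hz.

1138 Hz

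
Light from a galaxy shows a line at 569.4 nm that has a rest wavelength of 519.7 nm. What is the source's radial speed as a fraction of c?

λ'/λ₀ = 1.0956 > 1 (redshift), so the source is receding.
λ'/λ₀ = √((1 + β)/(1 − β)) for a receding source ⇒ β = (r² − 1)/(r² + 1) with r = λ'/λ₀.
β = (1.2004 − 1)/(1.2004 + 1) ≈ 0.091.

0.091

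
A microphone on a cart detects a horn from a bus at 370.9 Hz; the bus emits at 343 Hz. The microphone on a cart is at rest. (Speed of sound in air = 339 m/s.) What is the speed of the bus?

26 m/s

f' > f, so the bus is approaching.
f' = f · v/(v − v_s) ⇒ v_s = v · |1 − f/f'|.
v_s = 339 × |1 − 343/370.9| = 339 × 0.07522 ≈ 26 m/s.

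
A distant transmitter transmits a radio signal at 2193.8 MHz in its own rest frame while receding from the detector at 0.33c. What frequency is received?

1557.1 MHz

Relativistic Doppler for frequency: f' = f₀ · √((1 − β)/(1 + β)).
f' = 2193.8 × √(0.6700/1.3300) = 2193.8 × 0.70976 ≈ 1557.1 MHz.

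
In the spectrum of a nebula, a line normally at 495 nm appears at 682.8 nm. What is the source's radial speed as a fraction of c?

λ'/λ₀ = 1.3794 > 1 (redshift), so the source is receding.
λ'/λ₀ = √((1 + β)/(1 − β)) for a receding source ⇒ β = (r² − 1)/(r² + 1) with r = λ'/λ₀.
β = (1.9027 − 1)/(1.9027 + 1) ≈ 0.311.

0.311c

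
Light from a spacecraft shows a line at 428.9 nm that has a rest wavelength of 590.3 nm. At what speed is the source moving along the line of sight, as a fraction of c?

0.309c

λ'/λ₀ = 0.7266 < 1 (blueshift), so the source is approaching.
λ'/λ₀ = √((1 − β)/(1 + β)) for an approaching source ⇒ β = (1 − r²)/(1 + r²) with r = λ'/λ₀.
β = (1 − 0.5279)/(1 + 0.5279) ≈ 0.309.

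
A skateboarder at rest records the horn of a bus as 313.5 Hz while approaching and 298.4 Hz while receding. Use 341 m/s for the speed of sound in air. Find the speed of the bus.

f₁/f₂ = (v + v_s)/(v − v_s), so v_s = v · (f₁ − f₂)/(f₁ + f₂).
v_s = 341 × (313.5 − 298.4)/(313.5 + 298.4) = 341 × 15.1/611.9 ≈ 8.4 m/s.

8.4 m/s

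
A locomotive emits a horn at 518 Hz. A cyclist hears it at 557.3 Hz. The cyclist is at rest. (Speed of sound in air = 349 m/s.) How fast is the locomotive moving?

24.6 m/s

f' > f, so the locomotive is approaching.
f' = f · v/(v − v_s) ⇒ v_s = v · |1 − f/f'|.
v_s = 349 × |1 − 518/557.3| = 349 × 0.07052 ≈ 24.6 m/s.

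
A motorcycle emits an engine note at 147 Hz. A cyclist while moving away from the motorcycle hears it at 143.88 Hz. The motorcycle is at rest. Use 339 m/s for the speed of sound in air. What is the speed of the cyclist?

7.2 m/s

f' = f · (v − v_o)/v ⇒ v_o = v · |f'/f − 1|.
v_o = 339 × |143.88/147 − 1| = 339 × 0.02122 ≈ 7.2 m/s.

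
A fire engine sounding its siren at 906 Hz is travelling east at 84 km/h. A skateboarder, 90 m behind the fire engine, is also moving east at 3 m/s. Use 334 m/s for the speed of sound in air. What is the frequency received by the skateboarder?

84 km/h = 23.33 m/s.
The skateboarder is behind, so the fire engine is moving away from it while the skateboarder is moving toward the fire engine.
General Doppler shift: f' = f · (v + v_o)/(v + v_s).
f' = 906 × (334 + 3)/(334 + 23.33) = 906 × 337/357.33 ≈ 854 Hz.

854 Hz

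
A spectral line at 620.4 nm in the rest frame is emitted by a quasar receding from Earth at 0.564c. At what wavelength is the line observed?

1175.0 nm

Relativistic Doppler for wavelength: λ' = λ₀ · √((1 + β)/(1 − β)).
λ' = 620.4 × √(1.5640/0.4360) = 620.4 × 1.89398 ≈ 1175.0 nm.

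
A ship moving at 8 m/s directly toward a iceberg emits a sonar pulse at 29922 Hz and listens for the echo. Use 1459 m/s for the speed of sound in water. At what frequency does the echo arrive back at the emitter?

The iceberg receives the sound from a moving source: f₁ = f₀ · v/(v − v_e) = 29922 × 1459/1451 ≈ 30087 Hz.
On the return leg the ship is a moving observer: f₂ = f₁ · (v + v_e)/v = 30087 × 1467/1459 ≈ 30252 Hz.

30252 Hz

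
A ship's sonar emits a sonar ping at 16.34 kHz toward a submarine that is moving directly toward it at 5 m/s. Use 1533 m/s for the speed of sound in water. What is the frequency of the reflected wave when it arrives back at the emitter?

16.45 kHz

The submarine first receives the wave as a moving observer: f₁ = f₀ · (v + u)/v = 16.34 × (1533 + 5)/1533 ≈ 16.39 kHz.
On reflection it acts as a source moving toward the stationary detector: f₂ = f₁ · v/(v − u) = 16.39 × 1533/1528 ≈ 16.45 kHz.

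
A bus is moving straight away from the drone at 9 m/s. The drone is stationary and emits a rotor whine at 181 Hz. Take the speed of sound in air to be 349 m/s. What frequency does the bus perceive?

176 Hz

Only the observer moves, away from the source, so f' = f · (v − v_o)/v.
f' = 181 × (349 − 9)/349 = 181 × 340/349 ≈ 176 Hz.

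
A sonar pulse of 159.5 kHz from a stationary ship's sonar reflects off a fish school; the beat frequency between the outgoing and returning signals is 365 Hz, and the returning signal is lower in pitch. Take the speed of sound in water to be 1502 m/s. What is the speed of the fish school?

1.72 m/s

Double Doppler shift off a moving reflector: f₂ = f₀ · (v + u)/(v − u) (u > 0 toward emitter).
Returning signal is lower, so f₂ = f₀ − Δf = 159500 − 365 = 159135 Hz.
Rearranging, u = v · (f₂ − f₀)/(f₂ + f₀) = 1502 × -365/318635 ≈ -1.72 m/s.
So the fish school is moving at 1.72 m/s away from the emitter.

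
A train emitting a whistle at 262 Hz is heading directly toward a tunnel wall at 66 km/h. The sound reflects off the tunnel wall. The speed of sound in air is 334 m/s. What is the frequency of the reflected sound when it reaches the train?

292 Hz

66 km/h = 18.33 m/s.
The tunnel wall receives the sound from a moving source: f₁ = f₀ · v/(v − v_e) = 262 × 334/315.67 ≈ 277 Hz.
On the return leg the train is a moving observer: f₂ = f₁ · (v + v_e)/v = 277 × 352.33/334 ≈ 292 Hz.
Equivalently f₂ = f₀ · (v + v_e)/(v − v_e).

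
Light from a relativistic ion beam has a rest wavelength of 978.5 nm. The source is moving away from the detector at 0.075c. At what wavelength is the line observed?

Relativistic Doppler for wavelength: λ' = λ₀ · √((1 + β)/(1 − β)).
λ' = 978.5 × √(1.0750/0.9250) = 978.5 × 1.07804 ≈ 1054.9 nm.

1054.9 nm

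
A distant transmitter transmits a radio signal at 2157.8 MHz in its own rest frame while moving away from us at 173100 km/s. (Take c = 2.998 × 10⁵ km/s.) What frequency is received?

1116.9 MHz

β = v/c = 173100/299800 = 0.5774.
Relativistic Doppler for frequency: f' = f₀ · √((1 − β)/(1 + β)).
f' = 2157.8 × √(0.4226/1.5774) = 2157.8 × 0.51761 ≈ 1116.9 MHz.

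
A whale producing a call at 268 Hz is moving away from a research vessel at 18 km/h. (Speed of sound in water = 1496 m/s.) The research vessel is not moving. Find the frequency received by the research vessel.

18 km/h = 5 m/s.
Moving source, stationary observer: f' = f · v/(v + v_s) since the source is receding.
f' = 268 × 1496/(1496 + 5) = 268 × 1496/1501 ≈ 267 Hz.

267 Hz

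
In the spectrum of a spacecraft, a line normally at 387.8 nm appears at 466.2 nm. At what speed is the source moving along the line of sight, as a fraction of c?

0.182

λ'/λ₀ = 1.2022 > 1 (redshift), so the source is receding.
λ'/λ₀ = √((1 + β)/(1 − β)) for a receding source ⇒ β = (r² − 1)/(r² + 1) with r = λ'/λ₀.
β = (1.4452 − 1)/(1.4452 + 1) ≈ 0.182.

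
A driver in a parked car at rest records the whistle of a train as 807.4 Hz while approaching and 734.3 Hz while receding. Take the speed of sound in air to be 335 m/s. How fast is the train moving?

f₁/f₂ = (v + v_s)/(v − v_s), so v_s = v · (f₁ − f₂)/(f₁ + f₂).
v_s = 335 × (807.4 − 734.3)/(807.4 + 734.3) = 335 × 73.1/1541.7 ≈ 15.9 m/s.

15.9 m/s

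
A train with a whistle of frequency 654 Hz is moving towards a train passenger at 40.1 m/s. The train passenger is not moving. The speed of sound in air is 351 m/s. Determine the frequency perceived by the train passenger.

738 Hz

Moving source, stationary observer: f' = f · v/(v − v_s) since the source is approaching.
f' = 654 × 351/(351 − 40.1) = 654 × 351/310.9 ≈ 738 Hz.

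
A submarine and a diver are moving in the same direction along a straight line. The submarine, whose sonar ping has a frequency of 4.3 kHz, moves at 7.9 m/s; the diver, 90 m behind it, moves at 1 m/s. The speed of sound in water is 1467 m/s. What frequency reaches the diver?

The diver is behind, so the submarine is moving away from it while the diver is moving toward the submarine.
General Doppler shift: f' = f · (v + v_o)/(v + v_s).
f' = 4.3 × (1467 + 1)/(1467 + 7.9) = 4.3 × 1468/1474.9 ≈ 4.28 kHz.

4.28 kHz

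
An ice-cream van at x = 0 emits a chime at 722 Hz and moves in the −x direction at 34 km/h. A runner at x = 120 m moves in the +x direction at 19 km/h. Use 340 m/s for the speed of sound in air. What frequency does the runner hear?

34 km/h = 9.444 m/s; 19 km/h = 5.278 m/s.
The observer lies on the +x side, so the source is heading away from the observer and the observer is heading away from the source.
Both move, so f' = f · (v − v_o)/(v + v_s).
f' = 722 × (340 − 5.278)/(340 + 9.444) = 722 × 334.72/349.44 ≈ 692 Hz.

692 Hz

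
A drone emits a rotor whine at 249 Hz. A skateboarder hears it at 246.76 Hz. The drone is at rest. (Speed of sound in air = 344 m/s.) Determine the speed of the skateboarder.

f' < f, so the skateboarder is receding.
f' = f · (v − v_o)/v ⇒ v_o = v · |f'/f − 1|.
v_o = 344 × |246.76/249 − 1| = 344 × 0.008996 ≈ 3.1 m/s.

3.1 m/s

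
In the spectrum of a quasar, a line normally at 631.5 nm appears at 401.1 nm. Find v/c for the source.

0.425c

λ'/λ₀ = 0.6352 < 1 (blueshift), so the source is approaching.
λ'/λ₀ = √((1 − β)/(1 + β)) for an approaching source ⇒ β = (1 − r²)/(1 + r²) with r = λ'/λ₀.
β = (1 − 0.4034)/(1 + 0.4034) ≈ 0.425.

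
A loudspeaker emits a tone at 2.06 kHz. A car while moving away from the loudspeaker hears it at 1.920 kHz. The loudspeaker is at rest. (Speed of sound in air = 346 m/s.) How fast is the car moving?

23.5 m/s

f' = f · (v − v_o)/v ⇒ v_o = v · |f'/f − 1|.
v_o = 346 × |1.920/2.06 − 1| = 346 × 0.06796 ≈ 23.5 m/s.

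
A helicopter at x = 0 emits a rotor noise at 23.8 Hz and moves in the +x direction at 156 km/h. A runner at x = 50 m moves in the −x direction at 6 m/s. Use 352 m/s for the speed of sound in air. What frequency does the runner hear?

156 km/h = 43.33 m/s.
The observer lies on the +x side, so the source is heading toward the observer and the observer is heading toward the source.
Both move, so f' = f · (v + v_o)/(v − v_s).
f' = 23.8 × (352 + 6)/(352 − 43.33) = 23.8 × 358/308.67 ≈ 27.6 Hz.

27.6 Hz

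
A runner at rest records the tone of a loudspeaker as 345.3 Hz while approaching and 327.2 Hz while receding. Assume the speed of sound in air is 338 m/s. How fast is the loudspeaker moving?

f₁/f₂ = (v + v_s)/(v − v_s), so v_s = v · (f₁ − f₂)/(f₁ + f₂).
v_s = 338 × (345.3 − 327.2)/(345.3 + 327.2) = 338 × 18.1/672.5 ≈ 9.1 m/s.

9.1 m/s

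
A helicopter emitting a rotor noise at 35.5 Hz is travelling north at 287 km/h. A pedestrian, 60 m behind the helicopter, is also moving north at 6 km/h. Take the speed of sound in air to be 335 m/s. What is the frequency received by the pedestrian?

287 km/h = 79.72 m/s; 6 km/h = 1.667 m/s.
The pedestrian is behind, so the helicopter is moving away from it while the pedestrian is moving toward the helicopter.
General Doppler shift: f' = f · (v + v_o)/(v + v_s).
f' = 35.5 × (335 + 1.667)/(335 + 79.72) = 35.5 × 336.67/414.72 ≈ 28.8 Hz.

28.8 Hz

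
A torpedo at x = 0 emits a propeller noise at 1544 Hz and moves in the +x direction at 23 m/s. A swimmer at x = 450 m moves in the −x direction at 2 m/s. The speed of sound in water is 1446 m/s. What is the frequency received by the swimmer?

1571 Hz

The observer lies on the +x side, so the source is heading toward the observer and the observer is heading toward the source.
With source approaching and observer approaching, f' = f · (v + v_o)/(v − v_s).
f' = 1544 × (1446 + 2)/(1446 − 23) = 1544 × 1448/1423 ≈ 1571 Hz.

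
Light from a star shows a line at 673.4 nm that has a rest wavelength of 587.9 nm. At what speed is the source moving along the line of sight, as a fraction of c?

λ'/λ₀ = 1.1454 > 1 (redshift), so the source is receding.
λ'/λ₀ = √((1 + β)/(1 − β)) for a receding source ⇒ β = (r² − 1)/(r² + 1) with r = λ'/λ₀.
β = (1.3120 − 1)/(1.3120 + 1) ≈ 0.135.

0.135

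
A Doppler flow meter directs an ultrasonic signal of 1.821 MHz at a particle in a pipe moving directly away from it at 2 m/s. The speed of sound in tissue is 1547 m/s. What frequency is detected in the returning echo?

The particle in a pipe first receives the wave as a moving observer: f₁ = f₀ · (v − u)/v = 1.821 × (1547 − 2)/1547 ≈ 1.8186 MHz.
On reflection it acts as a source moving away from the stationary detector: f₂ = f₁ · v/(v + u) = 1.8186 × 1547/1549 ≈ 1.8163 MHz.

1.8163 MHz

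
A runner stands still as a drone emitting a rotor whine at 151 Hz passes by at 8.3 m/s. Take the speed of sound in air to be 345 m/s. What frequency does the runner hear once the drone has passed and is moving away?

Receding: f₂ = f · v/(v + v_s) = 151 × 345/353.3 ≈ 147 Hz.

147 Hz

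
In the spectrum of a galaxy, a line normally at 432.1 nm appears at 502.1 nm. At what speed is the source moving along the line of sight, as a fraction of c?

λ'/λ₀ = 1.1620 > 1 (redshift), so the source is receding.
λ'/λ₀ = √((1 + β)/(1 − β)) for a receding source ⇒ β = (r² − 1)/(r² + 1) with r = λ'/λ₀.
β = (1.3502 − 1)/(1.3502 + 1) ≈ 0.149.

0.149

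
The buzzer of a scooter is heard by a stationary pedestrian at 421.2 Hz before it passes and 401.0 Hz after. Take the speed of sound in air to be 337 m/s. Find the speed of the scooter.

f₁/f₂ = (v + v_s)/(v − v_s), so v_s = v · (f₁ − f₂)/(f₁ + f₂).
v_s = 337 × (421.2 − 401.0)/(421.2 + 401.0) = 337 × 20.2/822.2 ≈ 8.3 m/s.

8.3 m/s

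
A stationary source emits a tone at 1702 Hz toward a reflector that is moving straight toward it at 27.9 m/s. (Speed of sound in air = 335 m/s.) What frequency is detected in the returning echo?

2011 Hz

The reflector first receives the wave as a moving observer: f₁ = f₀ · (v + u)/v = 1702 × (335 + 27.9)/335 ≈ 1844 Hz.
On reflection it acts as a source moving toward the stationary detector: f₂ = f₁ · v/(v − u) = 1844 × 335/307.1 ≈ 2011 Hz.
Equivalently f₂ = f₀ · (v + u)/(v − u).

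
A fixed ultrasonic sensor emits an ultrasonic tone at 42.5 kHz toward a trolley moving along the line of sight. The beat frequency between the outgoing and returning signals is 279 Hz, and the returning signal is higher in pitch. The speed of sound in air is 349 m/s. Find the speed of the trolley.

1.14 m/s

Double Doppler shift off a moving reflector: f₂ = f₀ · (v + u)/(v − u) (u > 0 toward emitter).
Returning signal is higher, so f₂ = f₀ + Δf = 42500 + 279 = 42779 Hz.
Rearranging, u = v · (f₂ − f₀)/(f₂ + f₀) = 349 × 279/85279 ≈ 1.14 m/s.
So the trolley is moving at 1.14 m/s toward the emitter.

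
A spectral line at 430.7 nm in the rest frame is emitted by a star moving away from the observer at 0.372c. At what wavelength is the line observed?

636.6 nm

Relativistic Doppler for wavelength: λ' = λ₀ · √((1 + β)/(1 − β)).
λ' = 430.7 × √(1.3720/0.6280) = 430.7 × 1.47808 ≈ 636.6 nm.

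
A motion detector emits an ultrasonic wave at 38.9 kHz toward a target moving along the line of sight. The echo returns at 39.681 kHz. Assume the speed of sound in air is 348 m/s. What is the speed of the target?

3.5 m/s

Double Doppler shift off a moving reflector: f₂ = f₀ · (v + u)/(v − u) (u > 0 toward emitter).
Rearranging, u = v · (f₂ − f₀)/(f₂ + f₀) = 348 × 0.781/78.581 ≈ 3.5 m/s.
So the target is moving at 3.5 m/s toward the emitter.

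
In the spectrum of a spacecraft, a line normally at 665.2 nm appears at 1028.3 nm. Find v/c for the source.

0.410

λ'/λ₀ = 1.5459 > 1 (redshift), so the source is receding.
λ'/λ₀ = √((1 + β)/(1 − β)) for a receding source ⇒ β = (r² − 1)/(r² + 1) with r = λ'/λ₀.
β = (2.3897 − 1)/(2.3897 + 1) ≈ 0.410.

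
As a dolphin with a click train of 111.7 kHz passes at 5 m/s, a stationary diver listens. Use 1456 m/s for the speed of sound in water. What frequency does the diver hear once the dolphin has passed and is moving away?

Receding: f₂ = f · v/(v + v_s) = 111.7 × 1456/1461 ≈ 111.3 kHz.

111.3 kHz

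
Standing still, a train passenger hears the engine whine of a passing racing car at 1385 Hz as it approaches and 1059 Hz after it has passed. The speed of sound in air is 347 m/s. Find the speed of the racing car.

f₁/f₂ = (v + v_s)/(v − v_s), so v_s = v · (f₁ − f₂)/(f₁ + f₂).
v_s = 347 × (1385 − 1059)/(1385 + 1059) = 347 × 326/2444 ≈ 46 m/s.

46 m/s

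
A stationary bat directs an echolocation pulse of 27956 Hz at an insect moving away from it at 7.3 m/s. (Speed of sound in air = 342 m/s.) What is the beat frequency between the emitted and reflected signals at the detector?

At the insect (a moving observer), f₁ = f₀ · (v − u)/v = 27956 × 334.7/342 ≈ 27359 Hz.
The reflection then acts as a moving source: f₂ = f₁ · v/(v + u) ≈ 26787 Hz.
Equivalently f₂ = f₀ · (v − u)/(v + u).
Beat frequency: |f₂ − f₀| = 2u·f₀/(v + u) = 2 × 7.3 × 27956/349.3 ≈ 1169 Hz.

1169 Hz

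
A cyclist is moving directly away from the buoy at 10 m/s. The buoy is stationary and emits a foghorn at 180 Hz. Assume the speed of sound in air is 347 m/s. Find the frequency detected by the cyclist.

Moving observer, stationary source: f' = f · (v − v_o)/v.
f' = 180 × (347 − 10)/347 = 180 × 337/347 ≈ 175 Hz.

175 Hz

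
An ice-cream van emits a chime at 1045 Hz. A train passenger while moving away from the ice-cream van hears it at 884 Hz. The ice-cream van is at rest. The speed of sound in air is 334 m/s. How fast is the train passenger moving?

51 m/s

f' = f · (v − v_o)/v ⇒ v_o = v · |f'/f − 1|.
v_o = 334 × |884/1045 − 1| = 334 × 0.1541 ≈ 51 m/s.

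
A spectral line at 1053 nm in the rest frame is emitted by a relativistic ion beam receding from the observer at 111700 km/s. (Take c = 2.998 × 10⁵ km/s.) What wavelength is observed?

1557.5 nm

β = v/c = 111700/299800 = 0.3726.
Relativistic Doppler for wavelength: λ' = λ₀ · √((1 + β)/(1 − β)).
λ' = 1053 × √(1.3726/0.6274) = 1053 × 1.47908 ≈ 1557.5 nm.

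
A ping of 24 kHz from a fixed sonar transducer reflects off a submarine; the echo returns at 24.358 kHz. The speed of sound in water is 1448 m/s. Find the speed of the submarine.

10.7 m/s

Double Doppler shift off a moving reflector: f₂ = f₀ · (v + u)/(v − u) (u > 0 toward emitter).
Rearranging, u = v · (f₂ − f₀)/(f₂ + f₀) = 1448 × 0.358/48.358 ≈ 10.7 m/s.
So the submarine is moving at 10.7 m/s toward the emitter.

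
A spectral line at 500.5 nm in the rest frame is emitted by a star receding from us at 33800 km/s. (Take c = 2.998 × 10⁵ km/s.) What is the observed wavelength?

560.5 nm

β = v/c = 33800/299800 = 0.1127.
Relativistic Doppler for wavelength: λ' = λ₀ · √((1 + β)/(1 − β)).
λ' = 500.5 × √(1.1127/0.8873) = 500.5 × 1.11988 ≈ 560.5 nm.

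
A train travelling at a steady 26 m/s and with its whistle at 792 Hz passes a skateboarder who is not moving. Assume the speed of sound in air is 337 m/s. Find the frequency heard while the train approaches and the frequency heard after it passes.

858 Hz approaching; 735 Hz receding

Approaching: f₁ = f · v/(v − v_s) = 792 × 337/311 ≈ 858 Hz.
Receding: f₂ = f · v/(v + v_s) = 792 × 337/363 ≈ 735 Hz.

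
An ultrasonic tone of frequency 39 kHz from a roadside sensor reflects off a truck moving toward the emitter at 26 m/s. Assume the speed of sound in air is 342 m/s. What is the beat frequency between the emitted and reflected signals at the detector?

6418 Hz

The truck first receives the wave as a moving observer: f₁ = f₀ · (v + u)/v = 39 × (342 + 26)/342 ≈ 41.96 kHz.
On reflection it acts as a source moving toward the stationary detector: f₂ = f₁ · v/(v − u) = 41.96 × 342/316 ≈ 45.42 kHz.
Equivalently f₂ = f₀ · (v + u)/(v − u).
Beat frequency (with f₀ = 39000 Hz): |f₂ − f₀| = 2u·f₀/(v − u) = 2 × 26 × 39000/316 ≈ 6418 Hz.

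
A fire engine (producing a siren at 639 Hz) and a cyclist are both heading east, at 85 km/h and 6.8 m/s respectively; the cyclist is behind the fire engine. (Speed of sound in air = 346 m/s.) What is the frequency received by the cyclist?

610 Hz

85 km/h = 23.61 m/s.
The cyclist is behind, so the fire engine is moving away from it while the cyclist is moving toward the fire engine.
With source receding and observer approaching, f' = f · (v + v_o)/(v + v_s).
f' = 639 × (346 + 6.8)/(346 + 23.61) = 639 × 352.8/369.61 ≈ 610 Hz.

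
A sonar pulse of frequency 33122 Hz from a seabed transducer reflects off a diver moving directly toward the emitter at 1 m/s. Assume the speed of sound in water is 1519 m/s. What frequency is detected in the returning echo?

33166 Hz

The diver first receives the wave as a moving observer: f₁ = f₀ · (v + u)/v = 33122 × (1519 + 1)/1519 ≈ 33144 Hz.
On reflection it acts as a source moving toward the stationary detector: f₂ = f₁ · v/(v − u) = 33144 × 1519/1518 ≈ 33166 Hz.
Equivalently f₂ = f₀ · (v + u)/(v − u).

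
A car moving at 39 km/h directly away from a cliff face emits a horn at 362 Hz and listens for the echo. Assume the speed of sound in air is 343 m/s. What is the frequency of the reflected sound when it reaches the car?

340 Hz

39 km/h = 10.83 m/s.
The cliff face receives the sound from a moving source: f₁ = f₀ · v/(v + v_e) = 362 × 343/353.83 ≈ 351 Hz.
On the return leg the car is a moving observer: f₂ = f₁ · (v − v_e)/v = 351 × 332.17/343 ≈ 340 Hz.
Equivalently f₂ = f₀ · (v − v_e)/(v + v_e).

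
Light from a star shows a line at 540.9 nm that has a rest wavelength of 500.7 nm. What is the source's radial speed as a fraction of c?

0.077

λ'/λ₀ = 1.0803 > 1 (redshift), so the source is receding.
λ'/λ₀ = √((1 + β)/(1 − β)) for a receding source ⇒ β = (r² − 1)/(r² + 1) with r = λ'/λ₀.
β = (1.1670 − 1)/(1.1670 + 1) ≈ 0.077.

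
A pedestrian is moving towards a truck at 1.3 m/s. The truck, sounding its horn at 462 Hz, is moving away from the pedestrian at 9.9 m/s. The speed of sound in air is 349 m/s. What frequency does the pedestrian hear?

451 Hz

Both move, so f' = f · (v + v_o)/(v + v_s).
f' = 462 × (349 + 1.3)/(349 + 9.9) = 462 × 350.3/358.9 ≈ 451 Hz.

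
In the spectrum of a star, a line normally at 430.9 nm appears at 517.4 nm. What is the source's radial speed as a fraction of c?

0.181

λ'/λ₀ = 1.2007 > 1 (redshift), so the source is receding.
λ'/λ₀ = √((1 + β)/(1 − β)) for a receding source ⇒ β = (r² − 1)/(r² + 1) with r = λ'/λ₀.
β = (1.4418 − 1)/(1.4418 + 1) ≈ 0.181.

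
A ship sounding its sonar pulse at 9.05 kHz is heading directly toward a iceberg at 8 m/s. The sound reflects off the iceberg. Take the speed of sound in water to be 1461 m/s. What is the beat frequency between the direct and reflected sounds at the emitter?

100 Hz

The iceberg receives the sound from a moving source: f₁ = f₀ · v/(v − v_e) = 9.05 × 1461/1453 ≈ 9.0998 kHz.
On the return leg the ship is a moving observer: f₂ = f₁ · (v + v_e)/v = 9.0998 × 1469/1461 ≈ 9.1497 kHz.
Equivalently f₂ = f₀ · (v + v_e)/(v − v_e).
Beat against the emitted tone (with f₀ = 9050 Hz): |f₂ − f₀| = 2v_e·f₀/(v − v_e) = 2 × 8 × 9050/1453 ≈ 100 Hz.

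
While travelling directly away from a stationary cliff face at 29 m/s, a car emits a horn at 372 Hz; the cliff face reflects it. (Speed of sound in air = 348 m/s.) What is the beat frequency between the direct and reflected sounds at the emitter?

The cliff face receives the sound from a moving source: f₁ = f₀ · v/(v + v_e) = 372 × 348/377 ≈ 343.4 Hz.
On the return leg the car is a moving observer: f₂ = f₁ · (v − v_e)/v = 343.4 × 319/348 ≈ 314.8 Hz.
Beat against the emitted tone: |f₂ − f₀| = 2v_e·f₀/(v + v_e) = 2 × 29 × 372/377 ≈ 57.2 Hz.

57.2 Hz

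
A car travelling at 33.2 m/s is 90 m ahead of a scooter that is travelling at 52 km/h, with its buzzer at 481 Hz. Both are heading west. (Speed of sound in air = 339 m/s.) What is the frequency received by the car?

52 km/h = 14.44 m/s.
The car is ahead, so the scooter is moving toward it while the car is moving away from the scooter.
Both move, so f' = f · (v − v_o)/(v − v_s).
f' = 481 × (339 − 33.2)/(339 − 14.44) = 481 × 305.8/324.56 ≈ 453 Hz.

453 Hz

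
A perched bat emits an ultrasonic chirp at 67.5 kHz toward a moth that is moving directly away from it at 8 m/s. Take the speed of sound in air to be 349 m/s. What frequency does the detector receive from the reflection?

64.5 kHz

The moth first receives the wave as a moving observer: f₁ = f₀ · (v − u)/v = 67.5 × (349 − 8)/349 ≈ 66.0 kHz.
On reflection it acts as a source moving away from the stationary detector: f₂ = f₁ · v/(v + u) = 66.0 × 349/357 ≈ 64.5 kHz.
Equivalently f₂ = f₀ · (v − u)/(v + u).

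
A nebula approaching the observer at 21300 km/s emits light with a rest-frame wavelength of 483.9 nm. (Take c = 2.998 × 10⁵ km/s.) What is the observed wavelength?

β = v/c = 21300/299800 = 0.0710.
Relativistic Doppler for wavelength: λ' = λ₀ · √((1 − β)/(1 + β)).
λ' = 483.9 × √(0.9290/1.0710) = 483.9 × 0.93131 ≈ 450.7 nm.

450.7 nm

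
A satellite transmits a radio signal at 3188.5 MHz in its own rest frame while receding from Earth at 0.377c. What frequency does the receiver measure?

2144.7 MHz

Relativistic Doppler for frequency: f' = f₀ · √((1 − β)/(1 + β)).
f' = 3188.5 × √(0.6230/1.3770) = 3188.5 × 0.67263 ≈ 2144.7 MHz.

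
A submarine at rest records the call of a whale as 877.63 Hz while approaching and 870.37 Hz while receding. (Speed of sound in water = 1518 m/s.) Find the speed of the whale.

6.3 m/s

f₁/f₂ = (v + v_s)/(v − v_s), so v_s = v · (f₁ − f₂)/(f₁ + f₂).
v_s = 1518 × (877.63 − 870.37)/(877.63 + 870.37) = 1518 × 7.26/1748.00 ≈ 6.3 m/s.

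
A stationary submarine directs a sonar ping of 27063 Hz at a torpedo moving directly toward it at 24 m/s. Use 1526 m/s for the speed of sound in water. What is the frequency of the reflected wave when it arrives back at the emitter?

27928 Hz

At the torpedo (a moving observer), f₁ = f₀ · (v + u)/v = 27063 × 1550/1526 ≈ 27489 Hz.
On reflection it acts as a source moving toward the stationary detector: f₂ = f₁ · v/(v − u) = 27489 × 1526/1502 ≈ 27928 Hz.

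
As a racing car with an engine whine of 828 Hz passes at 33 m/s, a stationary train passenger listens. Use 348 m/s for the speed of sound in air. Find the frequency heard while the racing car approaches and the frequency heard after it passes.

Approaching: f₁ = f · v/(v − v_s) = 828 × 348/315 ≈ 915 Hz.
Receding: f₂ = f · v/(v + v_s) = 828 × 348/381 ≈ 756 Hz.

915 Hz approaching; 756 Hz receding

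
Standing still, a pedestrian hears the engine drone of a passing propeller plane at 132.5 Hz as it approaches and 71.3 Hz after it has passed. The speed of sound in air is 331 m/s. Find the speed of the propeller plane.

f₁/f₂ = (v + v_s)/(v − v_s), so v_s = v · (f₁ − f₂)/(f₁ + f₂).
v_s = 331 × (132.5 − 71.3)/(132.5 + 71.3) = 331 × 61.2/203.8 ≈ 99 m/s.

99 m/s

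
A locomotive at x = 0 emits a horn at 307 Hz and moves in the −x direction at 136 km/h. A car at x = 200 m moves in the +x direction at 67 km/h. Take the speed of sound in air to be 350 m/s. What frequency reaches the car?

262 Hz

136 km/h = 37.78 m/s; 67 km/h = 18.61 m/s.
The observer lies on the +x side, so the source is heading away from the observer and the observer is heading away from the source.
With source receding and observer receding, f' = f · (v − v_o)/(v + v_s).
f' = 307 × (350 − 18.61)/(350 + 37.78) = 307 × 331.39/387.78 ≈ 262 Hz.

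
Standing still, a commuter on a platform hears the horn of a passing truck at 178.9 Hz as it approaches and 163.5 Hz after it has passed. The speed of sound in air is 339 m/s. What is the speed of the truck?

f₁/f₂ = (v + v_s)/(v − v_s), so v_s = v · (f₁ − f₂)/(f₁ + f₂).
v_s = 339 × (178.9 − 163.5)/(178.9 + 163.5) = 339 × 15.4/342.4 ≈ 15.2 m/s.

15.2 m/s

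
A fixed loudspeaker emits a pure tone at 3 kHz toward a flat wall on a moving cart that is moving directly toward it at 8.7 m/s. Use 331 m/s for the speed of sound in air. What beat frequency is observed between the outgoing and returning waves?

162 Hz

The flat wall on a moving cart first receives the wave as a moving observer: f₁ = f₀ · (v + u)/v = 3 × (331 + 8.7)/331 ≈ 3.0789 kHz.
The reflection then acts as a moving source: f₂ = f₁ · v/(v − u) ≈ 3.1620 kHz.
Equivalently f₂ = f₀ · (v + u)/(v − u).
Beat frequency (with f₀ = 3000 Hz): |f₂ − f₀| = 2u·f₀/(v − u) = 2 × 8.7 × 3000/322.3 ≈ 162 Hz.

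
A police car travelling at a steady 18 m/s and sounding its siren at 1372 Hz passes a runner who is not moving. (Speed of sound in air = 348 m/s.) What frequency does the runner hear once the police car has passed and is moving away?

1305 Hz

Receding: f₂ = f · v/(v + v_s) = 1372 × 348/366 ≈ 1305 Hz.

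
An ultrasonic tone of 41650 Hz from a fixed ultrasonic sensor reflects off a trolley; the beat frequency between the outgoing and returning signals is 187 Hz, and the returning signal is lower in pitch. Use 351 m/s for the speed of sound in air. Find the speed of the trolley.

Double Doppler shift off a moving reflector: f₂ = f₀ · (v + u)/(v − u) (u > 0 toward emitter).
Returning signal is lower, so f₂ = f₀ − Δf = 41650 − 187 = 41463 Hz.
Rearranging, u = v · (f₂ − f₀)/(f₂ + f₀) = 351 × -187/83113 ≈ -0.79 m/s.
So the trolley is moving at 0.79 m/s away from the emitter.

0.79 m/s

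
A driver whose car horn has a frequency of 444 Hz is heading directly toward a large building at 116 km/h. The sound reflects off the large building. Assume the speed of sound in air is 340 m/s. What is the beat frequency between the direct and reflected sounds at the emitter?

93 Hz

116 km/h = 32.22 m/s.
The large building receives the sound from a moving source: f₁ = f₀ · v/(v − v_e) = 444 × 340/307.78 ≈ 490.5 Hz.
On the return leg the driver is a moving observer: f₂ = f₁ · (v + v_e)/v = 490.5 × 372.22/340 ≈ 537.0 Hz.
Beat against the emitted tone: |f₂ − f₀| = 2v_e·f₀/(v − v_e) = 2 × 32.22 × 444/307.78 ≈ 93 Hz.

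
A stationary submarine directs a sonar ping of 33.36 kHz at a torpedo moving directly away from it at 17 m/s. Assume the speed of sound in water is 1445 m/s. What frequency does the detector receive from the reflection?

32.6 kHz

At the torpedo (a moving observer), f₁ = f₀ · (v − u)/v = 33.36 × 1428/1445 ≈ 33.0 kHz.
On reflection it acts as a source moving away from the stationary detector: f₂ = f₁ · v/(v + u) = 33.0 × 1445/1462 ≈ 32.6 kHz.
Equivalently f₂ = f₀ · (v − u)/(v + u).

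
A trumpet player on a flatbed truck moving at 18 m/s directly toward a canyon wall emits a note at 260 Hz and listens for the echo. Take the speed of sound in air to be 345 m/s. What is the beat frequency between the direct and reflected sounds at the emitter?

28.6 Hz

The canyon wall receives the sound from a moving source: f₁ = f₀ · v/(v − v_e) = 260 × 345/327 ≈ 274.3 Hz.
On the return leg the trumpet player on a flatbed truck is a moving observer: f₂ = f₁ · (v + v_e)/v = 274.3 × 363/345 ≈ 288.6 Hz.
Equivalently f₂ = f₀ · (v + v_e)/(v − v_e).
Beat against the emitted tone: |f₂ − f₀| = 2v_e·f₀/(v − v_e) = 2 × 18 × 260/327 ≈ 28.6 Hz.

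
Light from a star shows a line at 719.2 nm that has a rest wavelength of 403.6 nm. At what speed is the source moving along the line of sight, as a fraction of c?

λ'/λ₀ = 1.7820 > 1 (redshift), so the source is receding.
λ'/λ₀ = √((1 + β)/(1 − β)) for a receding source ⇒ β = (r² − 1)/(r² + 1) with r = λ'/λ₀.
β = (3.1754 − 1)/(3.1754 + 1) ≈ 0.521.

0.521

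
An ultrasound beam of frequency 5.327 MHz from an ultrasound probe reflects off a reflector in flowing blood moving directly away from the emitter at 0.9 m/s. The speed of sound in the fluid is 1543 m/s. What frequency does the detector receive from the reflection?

5.321 MHz

The reflector in flowing blood first receives the wave as a moving observer: f₁ = f₀ · (v − u)/v = 5.327 × (1543 − 0.9)/1543 ≈ 5.324 MHz.
The reflection then acts as a moving source: f₂ = f₁ · v/(v + u) ≈ 5.321 MHz.
Equivalently f₂ = f₀ · (v − u)/(v + u).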